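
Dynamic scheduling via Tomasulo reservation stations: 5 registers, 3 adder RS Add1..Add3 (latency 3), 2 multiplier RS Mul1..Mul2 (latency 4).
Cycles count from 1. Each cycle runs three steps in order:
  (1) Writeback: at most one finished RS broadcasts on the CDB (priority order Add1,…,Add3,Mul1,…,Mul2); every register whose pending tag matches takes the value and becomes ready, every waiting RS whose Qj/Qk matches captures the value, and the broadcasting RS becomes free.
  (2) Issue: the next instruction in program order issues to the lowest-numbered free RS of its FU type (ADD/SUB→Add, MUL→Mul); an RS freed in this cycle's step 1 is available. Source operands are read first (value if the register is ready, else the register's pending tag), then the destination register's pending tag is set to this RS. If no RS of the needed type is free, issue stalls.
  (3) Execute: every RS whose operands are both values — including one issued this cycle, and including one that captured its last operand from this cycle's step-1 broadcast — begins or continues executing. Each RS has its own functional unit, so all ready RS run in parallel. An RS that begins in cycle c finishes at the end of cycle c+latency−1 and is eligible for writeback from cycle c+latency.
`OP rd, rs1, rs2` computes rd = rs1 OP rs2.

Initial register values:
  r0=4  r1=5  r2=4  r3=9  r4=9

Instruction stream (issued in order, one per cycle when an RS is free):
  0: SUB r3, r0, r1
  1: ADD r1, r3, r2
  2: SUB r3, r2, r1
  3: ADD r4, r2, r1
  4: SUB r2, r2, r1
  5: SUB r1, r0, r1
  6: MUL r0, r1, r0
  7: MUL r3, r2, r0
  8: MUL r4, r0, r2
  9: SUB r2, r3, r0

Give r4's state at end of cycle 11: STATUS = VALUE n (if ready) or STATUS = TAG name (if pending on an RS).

cycle 1: issue SUB r3<-Add1 // r0:4,r1:5,r2:4,r3:Add1,r4:9
cycle 2: issue ADD r1<-Add2 // r0:4,r1:Add2,r2:4,r3:Add1,r4:9
cycle 3: issue SUB r3<-Add3 // r0:4,r1:Add2,r2:4,r3:Add3,r4:9
cycle 4: CDB Add1=-1; issue ADD r4<-Add1 // r0:4,r1:Add2,r2:4,r3:Add3,r4:Add1
cycle 5: stall // r0:4,r1:Add2,r2:4,r3:Add3,r4:Add1
cycle 6: stall // r0:4,r1:Add2,r2:4,r3:Add3,r4:Add1
cycle 7: CDB Add2=3; issue SUB r2<-Add2 // r0:4,r1:3,r2:Add2,r3:Add3,r4:Add1
cycle 8: stall // r0:4,r1:3,r2:Add2,r3:Add3,r4:Add1
cycle 9: stall // r0:4,r1:3,r2:Add2,r3:Add3,r4:Add1
cycle 10: CDB Add1=7; issue SUB r1<-Add1 // r0:4,r1:Add1,r2:Add2,r3:Add3,r4:7
cycle 11: CDB Add2=1; issue MUL r0<-Mul1 // r0:Mul1,r1:Add1,r2:1,r3:Add3,r4:7

STATUS = VALUE 7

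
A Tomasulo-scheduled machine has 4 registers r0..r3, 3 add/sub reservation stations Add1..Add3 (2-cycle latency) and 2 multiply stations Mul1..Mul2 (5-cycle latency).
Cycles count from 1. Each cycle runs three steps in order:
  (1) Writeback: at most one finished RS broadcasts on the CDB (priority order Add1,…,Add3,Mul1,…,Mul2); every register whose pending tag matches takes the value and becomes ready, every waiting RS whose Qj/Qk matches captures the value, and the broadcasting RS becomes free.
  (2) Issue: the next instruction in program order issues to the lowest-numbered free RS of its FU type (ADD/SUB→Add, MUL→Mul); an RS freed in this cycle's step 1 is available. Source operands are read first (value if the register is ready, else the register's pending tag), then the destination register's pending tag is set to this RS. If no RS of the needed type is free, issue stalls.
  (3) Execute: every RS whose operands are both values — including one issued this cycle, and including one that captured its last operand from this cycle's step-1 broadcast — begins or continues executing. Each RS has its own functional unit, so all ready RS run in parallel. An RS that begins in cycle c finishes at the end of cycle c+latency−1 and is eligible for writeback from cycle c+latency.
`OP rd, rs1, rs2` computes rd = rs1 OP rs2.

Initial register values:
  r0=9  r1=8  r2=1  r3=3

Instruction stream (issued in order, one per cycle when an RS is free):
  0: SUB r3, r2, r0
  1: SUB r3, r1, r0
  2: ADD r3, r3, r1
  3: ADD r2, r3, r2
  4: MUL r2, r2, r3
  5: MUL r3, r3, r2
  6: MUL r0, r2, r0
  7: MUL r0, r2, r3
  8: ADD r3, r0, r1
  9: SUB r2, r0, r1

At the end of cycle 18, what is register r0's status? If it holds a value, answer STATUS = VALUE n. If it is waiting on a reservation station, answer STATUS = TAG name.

STATUS = TAG Mul1

c1: issue SUB r3<-Add1 | r0:9,r1:8,r2:1,r3:Add1
c2: issue SUB r3<-Add2 | r0:9,r1:8,r2:1,r3:Add2
c3: CDB Add1=-8; issue ADD r3<-Add1 | r0:9,r1:8,r2:1,r3:Add1
c4: CDB Add2=-1; issue ADD r2<-Add2 | r0:9,r1:8,r2:Add2,r3:Add1
c5: issue MUL r2<-Mul1 | r0:9,r1:8,r2:Mul1,r3:Add1
c6: CDB Add1=7; issue MUL r3<-Mul2 | r0:9,r1:8,r2:Mul1,r3:Mul2
c7: stall | r0:9,r1:8,r2:Mul1,r3:Mul2
c8: CDB Add2=8; stall | r0:9,r1:8,r2:Mul1,r3:Mul2
c9: stall | r0:9,r1:8,r2:Mul1,r3:Mul2
c10: stall | r0:9,r1:8,r2:Mul1,r3:Mul2
c11: stall | r0:9,r1:8,r2:Mul1,r3:Mul2
c12: stall | r0:9,r1:8,r2:Mul1,r3:Mul2
c13: CDB Mul1=56; issue MUL r0<-Mul1 | r0:Mul1,r1:8,r2:56,r3:Mul2
c14: stall | r0:Mul1,r1:8,r2:56,r3:Mul2
c15: stall | r0:Mul1,r1:8,r2:56,r3:Mul2
c16: stall | r0:Mul1,r1:8,r2:56,r3:Mul2
c17: stall | r0:Mul1,r1:8,r2:56,r3:Mul2
c18: CDB Mul1=504; issue MUL r0<-Mul1 | r0:Mul1,r1:8,r2:56,r3:Mul2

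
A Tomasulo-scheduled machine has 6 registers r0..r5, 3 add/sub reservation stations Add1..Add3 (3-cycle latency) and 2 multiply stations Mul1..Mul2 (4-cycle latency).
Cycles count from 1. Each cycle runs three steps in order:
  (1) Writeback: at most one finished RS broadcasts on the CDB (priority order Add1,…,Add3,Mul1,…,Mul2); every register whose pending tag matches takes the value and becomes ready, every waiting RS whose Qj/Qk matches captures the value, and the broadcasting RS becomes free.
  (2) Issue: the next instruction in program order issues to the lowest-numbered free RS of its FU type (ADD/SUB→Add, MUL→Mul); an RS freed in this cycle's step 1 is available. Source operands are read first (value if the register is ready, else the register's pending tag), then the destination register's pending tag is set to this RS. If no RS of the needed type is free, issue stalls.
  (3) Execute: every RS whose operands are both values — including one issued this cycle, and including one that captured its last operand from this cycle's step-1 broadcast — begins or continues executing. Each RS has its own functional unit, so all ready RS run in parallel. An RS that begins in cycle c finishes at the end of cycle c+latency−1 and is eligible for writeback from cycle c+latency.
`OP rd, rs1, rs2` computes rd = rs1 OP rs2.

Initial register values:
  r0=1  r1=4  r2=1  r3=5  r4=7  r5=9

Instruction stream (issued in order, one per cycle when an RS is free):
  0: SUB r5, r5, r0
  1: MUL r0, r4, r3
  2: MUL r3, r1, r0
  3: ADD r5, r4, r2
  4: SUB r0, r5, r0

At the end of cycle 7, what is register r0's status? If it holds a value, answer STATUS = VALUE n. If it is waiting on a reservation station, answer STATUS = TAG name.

c1: issue SUB r5<-Add1 | r0:1,r1:4,r2:1,r3:5,r4:7,r5:Add1
c2: issue MUL r0<-Mul1 | r0:Mul1,r1:4,r2:1,r3:5,r4:7,r5:Add1
c3: issue MUL r3<-Mul2 | r0:Mul1,r1:4,r2:1,r3:Mul2,r4:7,r5:Add1
c4: CDB Add1=8; issue ADD r5<-Add1 | r0:Mul1,r1:4,r2:1,r3:Mul2,r4:7,r5:Add1
c5: issue SUB r0<-Add2 | r0:Add2,r1:4,r2:1,r3:Mul2,r4:7,r5:Add1
c6: CDB Mul1=35 | r0:Add2,r1:4,r2:1,r3:Mul2,r4:7,r5:Add1
c7: CDB Add1=8 | r0:Add2,r1:4,r2:1,r3:Mul2,r4:7,r5:8

STATUS = TAG Add2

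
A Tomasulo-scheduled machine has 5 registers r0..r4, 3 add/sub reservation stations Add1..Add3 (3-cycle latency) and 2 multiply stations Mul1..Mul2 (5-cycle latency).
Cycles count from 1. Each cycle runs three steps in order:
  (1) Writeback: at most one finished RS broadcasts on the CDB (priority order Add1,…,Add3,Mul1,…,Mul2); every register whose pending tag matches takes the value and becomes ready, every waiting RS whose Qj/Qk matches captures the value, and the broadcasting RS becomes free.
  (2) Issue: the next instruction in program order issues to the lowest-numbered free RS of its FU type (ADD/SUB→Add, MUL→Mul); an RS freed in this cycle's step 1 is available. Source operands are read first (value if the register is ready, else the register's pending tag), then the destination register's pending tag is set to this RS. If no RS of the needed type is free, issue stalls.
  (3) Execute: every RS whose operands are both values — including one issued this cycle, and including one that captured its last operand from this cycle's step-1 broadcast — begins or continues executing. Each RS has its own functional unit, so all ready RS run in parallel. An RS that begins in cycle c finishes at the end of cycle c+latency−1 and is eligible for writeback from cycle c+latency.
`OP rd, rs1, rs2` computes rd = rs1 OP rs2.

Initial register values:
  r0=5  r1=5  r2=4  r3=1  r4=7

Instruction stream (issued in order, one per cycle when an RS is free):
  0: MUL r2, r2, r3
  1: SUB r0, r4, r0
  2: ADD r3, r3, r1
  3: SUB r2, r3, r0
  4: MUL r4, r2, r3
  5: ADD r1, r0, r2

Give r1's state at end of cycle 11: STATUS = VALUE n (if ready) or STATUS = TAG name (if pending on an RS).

STATUS = TAG Add1

  c1: issue MUL r2<-Mul1  regs: r0:5,r1:5,r2:Mul1,r3:1,r4:7
  c2: issue SUB r0<-Add1  regs: r0:Add1,r1:5,r2:Mul1,r3:1,r4:7
  c3: issue ADD r3<-Add2  regs: r0:Add1,r1:5,r2:Mul1,r3:Add2,r4:7
  c4: issue SUB r2<-Add3  regs: r0:Add1,r1:5,r2:Add3,r3:Add2,r4:7
  c5: CDB Add1=2; issue MUL r4<-Mul2  regs: r0:2,r1:5,r2:Add3,r3:Add2,r4:Mul2
  c6: CDB Add2=6; issue ADD r1<-Add1  regs: r0:2,r1:Add1,r2:Add3,r3:6,r4:Mul2
  c7: CDB Mul1=4  regs: r0:2,r1:Add1,r2:Add3,r3:6,r4:Mul2
  c8: -  regs: r0:2,r1:Add1,r2:Add3,r3:6,r4:Mul2
  c9: CDB Add3=4  regs: r0:2,r1:Add1,r2:4,r3:6,r4:Mul2
  c10: -  regs: r0:2,r1:Add1,r2:4,r3:6,r4:Mul2
  c11: -  regs: r0:2,r1:Add1,r2:4,r3:6,r4:Mul2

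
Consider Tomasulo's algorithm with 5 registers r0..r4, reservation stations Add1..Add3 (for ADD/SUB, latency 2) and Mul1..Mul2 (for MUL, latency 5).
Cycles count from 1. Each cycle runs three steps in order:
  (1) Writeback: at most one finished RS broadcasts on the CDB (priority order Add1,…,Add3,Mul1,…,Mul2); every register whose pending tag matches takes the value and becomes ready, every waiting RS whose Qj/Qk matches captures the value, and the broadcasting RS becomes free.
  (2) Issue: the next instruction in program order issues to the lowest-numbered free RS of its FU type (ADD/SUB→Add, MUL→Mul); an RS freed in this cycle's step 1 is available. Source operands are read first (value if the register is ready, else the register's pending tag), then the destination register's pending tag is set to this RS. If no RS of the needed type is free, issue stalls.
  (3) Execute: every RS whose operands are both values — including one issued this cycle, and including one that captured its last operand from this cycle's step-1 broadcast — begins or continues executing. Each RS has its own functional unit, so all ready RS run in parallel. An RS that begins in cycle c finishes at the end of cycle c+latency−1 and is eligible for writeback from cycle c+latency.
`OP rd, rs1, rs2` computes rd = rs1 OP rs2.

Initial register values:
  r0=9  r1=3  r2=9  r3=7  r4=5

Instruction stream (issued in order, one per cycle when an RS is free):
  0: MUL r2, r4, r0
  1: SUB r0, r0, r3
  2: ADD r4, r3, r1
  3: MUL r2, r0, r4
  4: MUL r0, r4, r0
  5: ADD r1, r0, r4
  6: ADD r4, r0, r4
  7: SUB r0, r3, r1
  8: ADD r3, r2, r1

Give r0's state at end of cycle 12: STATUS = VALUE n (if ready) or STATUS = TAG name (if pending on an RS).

STATUS = TAG Add3

  c1: issue MUL r2<-Mul1  regs: r0:9,r1:3,r2:Mul1,r3:7,r4:5
  c2: issue SUB r0<-Add1  regs: r0:Add1,r1:3,r2:Mul1,r3:7,r4:5
  c3: issue ADD r4<-Add2  regs: r0:Add1,r1:3,r2:Mul1,r3:7,r4:Add2
  c4: CDB Add1=2; issue MUL r2<-Mul2  regs: r0:2,r1:3,r2:Mul2,r3:7,r4:Add2
  c5: CDB Add2=10; stall  regs: r0:2,r1:3,r2:Mul2,r3:7,r4:10
  c6: CDB Mul1=45; issue MUL r0<-Mul1  regs: r0:Mul1,r1:3,r2:Mul2,r3:7,r4:10
  c7: issue ADD r1<-Add1  regs: r0:Mul1,r1:Add1,r2:Mul2,r3:7,r4:10
  c8: issue ADD r4<-Add2  regs: r0:Mul1,r1:Add1,r2:Mul2,r3:7,r4:Add2
  c9: issue SUB r0<-Add3  regs: r0:Add3,r1:Add1,r2:Mul2,r3:7,r4:Add2
  c10: CDB Mul2=20; stall  regs: r0:Add3,r1:Add1,r2:20,r3:7,r4:Add2
  c11: CDB Mul1=20; stall  regs: r0:Add3,r1:Add1,r2:20,r3:7,r4:Add2
  c12: stall  regs: r0:Add3,r1:Add1,r2:20,r3:7,r4:Add2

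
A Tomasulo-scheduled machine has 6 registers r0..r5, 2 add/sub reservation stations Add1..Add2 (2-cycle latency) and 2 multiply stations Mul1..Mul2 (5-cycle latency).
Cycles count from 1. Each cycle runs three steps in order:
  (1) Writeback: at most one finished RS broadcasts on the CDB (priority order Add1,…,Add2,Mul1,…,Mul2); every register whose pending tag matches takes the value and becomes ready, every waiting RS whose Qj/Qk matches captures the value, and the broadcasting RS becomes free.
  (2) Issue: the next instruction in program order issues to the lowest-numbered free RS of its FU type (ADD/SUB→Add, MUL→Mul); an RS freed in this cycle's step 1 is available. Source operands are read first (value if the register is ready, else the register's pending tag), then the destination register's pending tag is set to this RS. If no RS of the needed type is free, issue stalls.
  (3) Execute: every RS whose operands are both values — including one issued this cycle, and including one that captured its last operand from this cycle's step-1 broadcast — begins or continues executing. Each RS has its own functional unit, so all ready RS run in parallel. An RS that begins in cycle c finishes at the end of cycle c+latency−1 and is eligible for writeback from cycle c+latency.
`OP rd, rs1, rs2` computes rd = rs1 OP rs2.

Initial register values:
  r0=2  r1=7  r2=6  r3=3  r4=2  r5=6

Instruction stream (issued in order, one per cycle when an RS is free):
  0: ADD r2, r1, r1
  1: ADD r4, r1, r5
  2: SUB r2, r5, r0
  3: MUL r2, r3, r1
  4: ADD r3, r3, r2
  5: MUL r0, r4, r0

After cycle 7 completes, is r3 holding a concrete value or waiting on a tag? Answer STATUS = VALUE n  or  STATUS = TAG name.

cycle 1: issue ADD r2<-Add1 // r0:2,r1:7,r2:Add1,r3:3,r4:2,r5:6
cycle 2: issue ADD r4<-Add2 // r0:2,r1:7,r2:Add1,r3:3,r4:Add2,r5:6
cycle 3: CDB Add1=14; issue SUB r2<-Add1 // r0:2,r1:7,r2:Add1,r3:3,r4:Add2,r5:6
cycle 4: CDB Add2=13; issue MUL r2<-Mul1 // r0:2,r1:7,r2:Mul1,r3:3,r4:13,r5:6
cycle 5: CDB Add1=4; issue ADD r3<-Add1 // r0:2,r1:7,r2:Mul1,r3:Add1,r4:13,r5:6
cycle 6: issue MUL r0<-Mul2 // r0:Mul2,r1:7,r2:Mul1,r3:Add1,r4:13,r5:6
cycle 7: - // r0:Mul2,r1:7,r2:Mul1,r3:Add1,r4:13,r5:6

STATUS = TAG Add1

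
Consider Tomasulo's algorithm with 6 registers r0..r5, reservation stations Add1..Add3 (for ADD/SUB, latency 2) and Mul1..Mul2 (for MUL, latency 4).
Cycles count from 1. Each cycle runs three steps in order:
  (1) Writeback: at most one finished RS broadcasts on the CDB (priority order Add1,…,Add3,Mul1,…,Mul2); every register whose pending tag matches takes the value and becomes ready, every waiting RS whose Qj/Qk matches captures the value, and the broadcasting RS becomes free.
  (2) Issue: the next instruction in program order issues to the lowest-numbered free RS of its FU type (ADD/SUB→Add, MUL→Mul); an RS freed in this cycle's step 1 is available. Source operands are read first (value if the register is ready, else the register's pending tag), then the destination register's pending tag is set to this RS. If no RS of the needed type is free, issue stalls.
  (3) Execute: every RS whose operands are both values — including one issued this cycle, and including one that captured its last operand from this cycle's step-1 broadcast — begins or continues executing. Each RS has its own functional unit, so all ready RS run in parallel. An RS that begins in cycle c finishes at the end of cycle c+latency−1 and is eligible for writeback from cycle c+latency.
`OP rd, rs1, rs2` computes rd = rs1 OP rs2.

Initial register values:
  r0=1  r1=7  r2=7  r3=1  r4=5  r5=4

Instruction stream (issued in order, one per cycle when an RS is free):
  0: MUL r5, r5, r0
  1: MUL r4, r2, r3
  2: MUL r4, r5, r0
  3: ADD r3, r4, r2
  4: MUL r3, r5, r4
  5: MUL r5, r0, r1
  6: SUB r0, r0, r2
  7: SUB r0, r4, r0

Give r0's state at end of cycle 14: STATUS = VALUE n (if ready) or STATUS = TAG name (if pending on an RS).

STATUS = VALUE 10

  c1: issue MUL r5<-Mul1  regs: r0:1,r1:7,r2:7,r3:1,r4:5,r5:Mul1
  c2: issue MUL r4<-Mul2  regs: r0:1,r1:7,r2:7,r3:1,r4:Mul2,r5:Mul1
  c3: stall  regs: r0:1,r1:7,r2:7,r3:1,r4:Mul2,r5:Mul1
  c4: stall  regs: r0:1,r1:7,r2:7,r3:1,r4:Mul2,r5:Mul1
  c5: CDB Mul1=4; issue MUL r4<-Mul1  regs: r0:1,r1:7,r2:7,r3:1,r4:Mul1,r5:4
  c6: CDB Mul2=7; issue ADD r3<-Add1  regs: r0:1,r1:7,r2:7,r3:Add1,r4:Mul1,r5:4
  c7: issue MUL r3<-Mul2  regs: r0:1,r1:7,r2:7,r3:Mul2,r4:Mul1,r5:4
  c8: stall  regs: r0:1,r1:7,r2:7,r3:Mul2,r4:Mul1,r5:4
  c9: CDB Mul1=4; issue MUL r5<-Mul1  regs: r0:1,r1:7,r2:7,r3:Mul2,r4:4,r5:Mul1
  c10: issue SUB r0<-Add2  regs: r0:Add2,r1:7,r2:7,r3:Mul2,r4:4,r5:Mul1
  c11: CDB Add1=11; issue SUB r0<-Add1  regs: r0:Add1,r1:7,r2:7,r3:Mul2,r4:4,r5:Mul1
  c12: CDB Add2=-6  regs: r0:Add1,r1:7,r2:7,r3:Mul2,r4:4,r5:Mul1
  c13: CDB Mul1=7  regs: r0:Add1,r1:7,r2:7,r3:Mul2,r4:4,r5:7
  c14: CDB Add1=10  regs: r0:10,r1:7,r2:7,r3:Mul2,r4:4,r5:7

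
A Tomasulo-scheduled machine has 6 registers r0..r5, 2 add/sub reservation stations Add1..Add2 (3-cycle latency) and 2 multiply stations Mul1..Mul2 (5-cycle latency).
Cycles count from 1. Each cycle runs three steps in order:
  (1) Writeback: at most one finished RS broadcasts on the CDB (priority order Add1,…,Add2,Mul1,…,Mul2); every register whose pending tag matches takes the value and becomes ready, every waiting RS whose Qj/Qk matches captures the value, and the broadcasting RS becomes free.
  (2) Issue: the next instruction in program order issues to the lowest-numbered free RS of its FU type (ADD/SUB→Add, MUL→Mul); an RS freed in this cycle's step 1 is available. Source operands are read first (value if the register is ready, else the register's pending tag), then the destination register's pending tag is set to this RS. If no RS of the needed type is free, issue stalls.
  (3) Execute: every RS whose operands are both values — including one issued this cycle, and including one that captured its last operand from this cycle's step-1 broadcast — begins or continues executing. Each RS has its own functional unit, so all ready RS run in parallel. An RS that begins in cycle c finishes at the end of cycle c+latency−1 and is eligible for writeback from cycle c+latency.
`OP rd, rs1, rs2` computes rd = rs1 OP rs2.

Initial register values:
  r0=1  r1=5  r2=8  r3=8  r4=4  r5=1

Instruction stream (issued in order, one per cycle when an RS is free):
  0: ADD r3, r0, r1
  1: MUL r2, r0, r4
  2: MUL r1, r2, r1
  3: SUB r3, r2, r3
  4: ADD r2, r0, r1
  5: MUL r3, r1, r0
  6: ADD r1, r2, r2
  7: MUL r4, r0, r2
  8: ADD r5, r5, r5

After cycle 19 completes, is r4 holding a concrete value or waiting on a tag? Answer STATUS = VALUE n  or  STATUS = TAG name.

STATUS = TAG Mul2

c1: issue ADD r3<-Add1 | r0:1,r1:5,r2:8,r3:Add1,r4:4,r5:1
c2: issue MUL r2<-Mul1 | r0:1,r1:5,r2:Mul1,r3:Add1,r4:4,r5:1
c3: issue MUL r1<-Mul2 | r0:1,r1:Mul2,r2:Mul1,r3:Add1,r4:4,r5:1
c4: CDB Add1=6; issue SUB r3<-Add1 | r0:1,r1:Mul2,r2:Mul1,r3:Add1,r4:4,r5:1
c5: issue ADD r2<-Add2 | r0:1,r1:Mul2,r2:Add2,r3:Add1,r4:4,r5:1
c6: stall | r0:1,r1:Mul2,r2:Add2,r3:Add1,r4:4,r5:1
c7: CDB Mul1=4; issue MUL r3<-Mul1 | r0:1,r1:Mul2,r2:Add2,r3:Mul1,r4:4,r5:1
c8: stall | r0:1,r1:Mul2,r2:Add2,r3:Mul1,r4:4,r5:1
c9: stall | r0:1,r1:Mul2,r2:Add2,r3:Mul1,r4:4,r5:1
c10: CDB Add1=-2; issue ADD r1<-Add1 | r0:1,r1:Add1,r2:Add2,r3:Mul1,r4:4,r5:1
c11: stall | r0:1,r1:Add1,r2:Add2,r3:Mul1,r4:4,r5:1
c12: CDB Mul2=20; issue MUL r4<-Mul2 | r0:1,r1:Add1,r2:Add2,r3:Mul1,r4:Mul2,r5:1
c13: stall | r0:1,r1:Add1,r2:Add2,r3:Mul1,r4:Mul2,r5:1
c14: stall | r0:1,r1:Add1,r2:Add2,r3:Mul1,r4:Mul2,r5:1
c15: CDB Add2=21; issue ADD r5<-Add2 | r0:1,r1:Add1,r2:21,r3:Mul1,r4:Mul2,r5:Add2
c16: - | r0:1,r1:Add1,r2:21,r3:Mul1,r4:Mul2,r5:Add2
c17: CDB Mul1=20 | r0:1,r1:Add1,r2:21,r3:20,r4:Mul2,r5:Add2
c18: CDB Add1=42 | r0:1,r1:42,r2:21,r3:20,r4:Mul2,r5:Add2
c19: CDB Add2=2 | r0:1,r1:42,r2:21,r3:20,r4:Mul2,r5:2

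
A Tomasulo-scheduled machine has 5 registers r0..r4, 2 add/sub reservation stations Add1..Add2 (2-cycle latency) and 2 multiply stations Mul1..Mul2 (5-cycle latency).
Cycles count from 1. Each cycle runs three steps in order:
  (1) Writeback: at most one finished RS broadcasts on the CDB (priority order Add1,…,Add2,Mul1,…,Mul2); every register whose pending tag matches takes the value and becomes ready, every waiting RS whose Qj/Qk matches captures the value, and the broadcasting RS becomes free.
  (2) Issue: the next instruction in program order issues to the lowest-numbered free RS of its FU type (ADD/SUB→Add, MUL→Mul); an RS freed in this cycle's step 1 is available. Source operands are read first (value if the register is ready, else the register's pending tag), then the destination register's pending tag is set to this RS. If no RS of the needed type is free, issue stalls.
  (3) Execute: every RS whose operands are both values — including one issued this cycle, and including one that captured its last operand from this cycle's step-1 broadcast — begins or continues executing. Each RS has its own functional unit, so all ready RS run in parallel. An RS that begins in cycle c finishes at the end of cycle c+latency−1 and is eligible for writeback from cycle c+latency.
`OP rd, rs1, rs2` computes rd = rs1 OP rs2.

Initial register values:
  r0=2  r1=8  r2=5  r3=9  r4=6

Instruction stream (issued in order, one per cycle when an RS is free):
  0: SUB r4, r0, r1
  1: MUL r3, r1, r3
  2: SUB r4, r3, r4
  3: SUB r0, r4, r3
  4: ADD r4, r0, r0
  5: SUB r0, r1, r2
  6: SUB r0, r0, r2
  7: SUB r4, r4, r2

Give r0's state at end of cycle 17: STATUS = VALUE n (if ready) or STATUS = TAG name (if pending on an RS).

STATUS = VALUE -2

  c1: issue SUB r4<-Add1  regs: r0:2,r1:8,r2:5,r3:9,r4:Add1
  c2: issue MUL r3<-Mul1  regs: r0:2,r1:8,r2:5,r3:Mul1,r4:Add1
  c3: CDB Add1=-6; issue SUB r4<-Add1  regs: r0:2,r1:8,r2:5,r3:Mul1,r4:Add1
  c4: issue SUB r0<-Add2  regs: r0:Add2,r1:8,r2:5,r3:Mul1,r4:Add1
  c5: stall  regs: r0:Add2,r1:8,r2:5,r3:Mul1,r4:Add1
  c6: stall  regs: r0:Add2,r1:8,r2:5,r3:Mul1,r4:Add1
  c7: CDB Mul1=72; stall  regs: r0:Add2,r1:8,r2:5,r3:72,r4:Add1
  c8: stall  regs: r0:Add2,r1:8,r2:5,r3:72,r4:Add1
  c9: CDB Add1=78; issue ADD r4<-Add1  regs: r0:Add2,r1:8,r2:5,r3:72,r4:Add1
  c10: stall  regs: r0:Add2,r1:8,r2:5,r3:72,r4:Add1
  c11: CDB Add2=6; issue SUB r0<-Add2  regs: r0:Add2,r1:8,r2:5,r3:72,r4:Add1
  c12: stall  regs: r0:Add2,r1:8,r2:5,r3:72,r4:Add1
  c13: CDB Add1=12; issue SUB r0<-Add1  regs: r0:Add1,r1:8,r2:5,r3:72,r4:12
  c14: CDB Add2=3; issue SUB r4<-Add2  regs: r0:Add1,r1:8,r2:5,r3:72,r4:Add2
  c15: -  regs: r0:Add1,r1:8,r2:5,r3:72,r4:Add2
  c16: CDB Add1=-2  regs: r0:-2,r1:8,r2:5,r3:72,r4:Add2
  c17: CDB Add2=7  regs: r0:-2,r1:8,r2:5,r3:72,r4:7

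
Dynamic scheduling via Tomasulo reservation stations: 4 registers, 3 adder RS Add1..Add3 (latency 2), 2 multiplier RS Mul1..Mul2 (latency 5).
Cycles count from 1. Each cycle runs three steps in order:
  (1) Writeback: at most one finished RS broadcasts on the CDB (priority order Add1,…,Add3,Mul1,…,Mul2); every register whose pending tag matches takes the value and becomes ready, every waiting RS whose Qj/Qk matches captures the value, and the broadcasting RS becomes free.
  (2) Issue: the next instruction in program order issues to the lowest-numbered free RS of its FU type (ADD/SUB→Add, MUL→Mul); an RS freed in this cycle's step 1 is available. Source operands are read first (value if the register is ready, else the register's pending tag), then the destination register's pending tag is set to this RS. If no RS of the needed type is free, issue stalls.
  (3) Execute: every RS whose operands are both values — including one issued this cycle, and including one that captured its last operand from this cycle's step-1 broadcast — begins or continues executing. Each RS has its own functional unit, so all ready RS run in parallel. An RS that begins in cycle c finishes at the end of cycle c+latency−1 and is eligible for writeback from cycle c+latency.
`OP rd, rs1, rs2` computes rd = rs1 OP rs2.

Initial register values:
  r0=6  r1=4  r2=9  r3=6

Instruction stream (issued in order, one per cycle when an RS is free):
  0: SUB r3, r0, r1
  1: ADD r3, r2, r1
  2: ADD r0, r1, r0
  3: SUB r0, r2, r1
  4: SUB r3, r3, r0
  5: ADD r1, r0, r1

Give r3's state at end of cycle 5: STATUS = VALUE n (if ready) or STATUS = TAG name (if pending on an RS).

STATUS = TAG Add1

  c1: issue SUB r3<-Add1  regs: r0:6,r1:4,r2:9,r3:Add1
  c2: issue ADD r3<-Add2  regs: r0:6,r1:4,r2:9,r3:Add2
  c3: CDB Add1=2; issue ADD r0<-Add1  regs: r0:Add1,r1:4,r2:9,r3:Add2
  c4: CDB Add2=13; issue SUB r0<-Add2  regs: r0:Add2,r1:4,r2:9,r3:13
  c5: CDB Add1=10; issue SUB r3<-Add1  regs: r0:Add2,r1:4,r2:9,r3:Add1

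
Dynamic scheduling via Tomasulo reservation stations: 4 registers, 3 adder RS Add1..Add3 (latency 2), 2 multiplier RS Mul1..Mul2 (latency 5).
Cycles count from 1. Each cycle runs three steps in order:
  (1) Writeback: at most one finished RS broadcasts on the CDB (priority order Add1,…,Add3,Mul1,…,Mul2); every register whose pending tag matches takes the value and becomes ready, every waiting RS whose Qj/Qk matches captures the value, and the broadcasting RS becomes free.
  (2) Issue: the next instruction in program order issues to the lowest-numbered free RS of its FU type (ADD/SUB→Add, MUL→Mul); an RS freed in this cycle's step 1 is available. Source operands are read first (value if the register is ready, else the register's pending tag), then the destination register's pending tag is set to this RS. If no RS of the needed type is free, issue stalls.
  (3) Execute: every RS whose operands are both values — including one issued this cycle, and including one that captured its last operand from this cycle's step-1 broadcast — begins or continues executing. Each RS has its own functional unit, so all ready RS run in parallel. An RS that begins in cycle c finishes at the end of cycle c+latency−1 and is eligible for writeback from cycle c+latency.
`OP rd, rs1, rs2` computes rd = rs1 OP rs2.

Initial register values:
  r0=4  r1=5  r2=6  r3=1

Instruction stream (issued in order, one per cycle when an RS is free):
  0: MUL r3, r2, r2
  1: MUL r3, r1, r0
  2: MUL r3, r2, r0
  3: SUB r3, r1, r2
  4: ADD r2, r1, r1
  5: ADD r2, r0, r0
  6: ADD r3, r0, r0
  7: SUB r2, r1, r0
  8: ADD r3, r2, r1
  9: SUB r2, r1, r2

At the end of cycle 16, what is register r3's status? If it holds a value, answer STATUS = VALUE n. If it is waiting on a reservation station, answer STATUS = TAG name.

STATUS = VALUE 6

  c1: issue MUL r3<-Mul1  regs: r0:4,r1:5,r2:6,r3:Mul1
  c2: issue MUL r3<-Mul2  regs: r0:4,r1:5,r2:6,r3:Mul2
  c3: stall  regs: r0:4,r1:5,r2:6,r3:Mul2
  c4: stall  regs: r0:4,r1:5,r2:6,r3:Mul2
  c5: stall  regs: r0:4,r1:5,r2:6,r3:Mul2
  c6: CDB Mul1=36; issue MUL r3<-Mul1  regs: r0:4,r1:5,r2:6,r3:Mul1
  c7: CDB Mul2=20; issue SUB r3<-Add1  regs: r0:4,r1:5,r2:6,r3:Add1
  c8: issue ADD r2<-Add2  regs: r0:4,r1:5,r2:Add2,r3:Add1
  c9: CDB Add1=-1; issue ADD r2<-Add1  regs: r0:4,r1:5,r2:Add1,r3:-1
  c10: CDB Add2=10; issue ADD r3<-Add2  regs: r0:4,r1:5,r2:Add1,r3:Add2
  c11: CDB Add1=8; issue SUB r2<-Add1  regs: r0:4,r1:5,r2:Add1,r3:Add2
  c12: CDB Add2=8; issue ADD r3<-Add2  regs: r0:4,r1:5,r2:Add1,r3:Add2
  c13: CDB Add1=1; issue SUB r2<-Add1  regs: r0:4,r1:5,r2:Add1,r3:Add2
  c14: CDB Mul1=24  regs: r0:4,r1:5,r2:Add1,r3:Add2
  c15: CDB Add1=4  regs: r0:4,r1:5,r2:4,r3:Add2
  c16: CDB Add2=6  regs: r0:4,r1:5,r2:4,r3:6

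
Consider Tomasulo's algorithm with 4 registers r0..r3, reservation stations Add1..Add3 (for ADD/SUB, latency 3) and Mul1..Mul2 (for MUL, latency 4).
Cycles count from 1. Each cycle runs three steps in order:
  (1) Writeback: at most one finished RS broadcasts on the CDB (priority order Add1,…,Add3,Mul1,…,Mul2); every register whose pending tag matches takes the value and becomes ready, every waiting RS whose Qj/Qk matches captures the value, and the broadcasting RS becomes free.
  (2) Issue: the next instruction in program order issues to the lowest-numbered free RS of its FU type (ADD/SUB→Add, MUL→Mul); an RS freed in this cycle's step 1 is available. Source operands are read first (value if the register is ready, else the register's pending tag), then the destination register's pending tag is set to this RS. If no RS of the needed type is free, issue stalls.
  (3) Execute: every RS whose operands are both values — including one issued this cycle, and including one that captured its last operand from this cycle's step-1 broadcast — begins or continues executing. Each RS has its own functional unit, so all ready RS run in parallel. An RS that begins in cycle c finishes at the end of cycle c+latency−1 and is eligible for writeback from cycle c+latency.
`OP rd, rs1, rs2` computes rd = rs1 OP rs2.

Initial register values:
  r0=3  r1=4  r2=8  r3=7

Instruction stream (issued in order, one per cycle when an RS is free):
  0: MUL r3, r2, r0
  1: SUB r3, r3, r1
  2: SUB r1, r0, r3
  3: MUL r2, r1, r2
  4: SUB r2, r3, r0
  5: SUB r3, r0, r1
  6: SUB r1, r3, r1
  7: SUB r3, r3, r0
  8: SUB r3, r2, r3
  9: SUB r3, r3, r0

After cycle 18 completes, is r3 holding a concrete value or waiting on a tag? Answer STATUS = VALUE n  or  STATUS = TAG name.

STATUS = TAG Add2

  c1: issue MUL r3<-Mul1  regs: r0:3,r1:4,r2:8,r3:Mul1
  c2: issue SUB r3<-Add1  regs: r0:3,r1:4,r2:8,r3:Add1
  c3: issue SUB r1<-Add2  regs: r0:3,r1:Add2,r2:8,r3:Add1
  c4: issue MUL r2<-Mul2  regs: r0:3,r1:Add2,r2:Mul2,r3:Add1
  c5: CDB Mul1=24; issue SUB r2<-Add3  regs: r0:3,r1:Add2,r2:Add3,r3:Add1
  c6: stall  regs: r0:3,r1:Add2,r2:Add3,r3:Add1
  c7: stall  regs: r0:3,r1:Add2,r2:Add3,r3:Add1
  c8: CDB Add1=20; issue SUB r3<-Add1  regs: r0:3,r1:Add2,r2:Add3,r3:Add1
  c9: stall  regs: r0:3,r1:Add2,r2:Add3,r3:Add1
  c10: stall  regs: r0:3,r1:Add2,r2:Add3,r3:Add1
  c11: CDB Add2=-17; issue SUB r1<-Add2  regs: r0:3,r1:Add2,r2:Add3,r3:Add1
  c12: CDB Add3=17; issue SUB r3<-Add3  regs: r0:3,r1:Add2,r2:17,r3:Add3
  c13: stall  regs: r0:3,r1:Add2,r2:17,r3:Add3
  c14: CDB Add1=20; issue SUB r3<-Add1  regs: r0:3,r1:Add2,r2:17,r3:Add1
  c15: CDB Mul2=-136; stall  regs: r0:3,r1:Add2,r2:17,r3:Add1
  c16: stall  regs: r0:3,r1:Add2,r2:17,r3:Add1
  c17: CDB Add2=37; issue SUB r3<-Add2  regs: r0:3,r1:37,r2:17,r3:Add2
  c18: CDB Add3=17  regs: r0:3,r1:37,r2:17,r3:Add2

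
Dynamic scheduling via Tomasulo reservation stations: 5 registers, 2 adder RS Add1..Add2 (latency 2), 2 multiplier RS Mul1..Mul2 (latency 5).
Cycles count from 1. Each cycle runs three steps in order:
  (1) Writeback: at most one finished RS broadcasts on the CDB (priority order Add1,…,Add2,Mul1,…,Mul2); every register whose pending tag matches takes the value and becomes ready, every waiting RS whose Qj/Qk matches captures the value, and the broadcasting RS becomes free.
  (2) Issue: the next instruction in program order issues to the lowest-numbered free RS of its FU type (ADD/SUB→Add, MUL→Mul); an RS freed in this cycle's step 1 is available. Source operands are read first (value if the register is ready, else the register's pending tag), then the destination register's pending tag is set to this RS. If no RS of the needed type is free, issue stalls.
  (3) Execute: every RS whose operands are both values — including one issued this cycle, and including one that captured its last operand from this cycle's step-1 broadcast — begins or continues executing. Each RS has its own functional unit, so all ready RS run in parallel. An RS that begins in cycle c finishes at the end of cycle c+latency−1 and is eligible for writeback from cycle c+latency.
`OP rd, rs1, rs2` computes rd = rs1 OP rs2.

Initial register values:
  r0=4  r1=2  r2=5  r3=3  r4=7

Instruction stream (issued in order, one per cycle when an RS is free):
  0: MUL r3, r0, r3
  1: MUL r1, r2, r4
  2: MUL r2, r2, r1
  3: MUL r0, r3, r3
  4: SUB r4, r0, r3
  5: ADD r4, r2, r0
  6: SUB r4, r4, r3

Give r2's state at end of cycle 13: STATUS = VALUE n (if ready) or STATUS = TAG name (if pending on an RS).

STATUS = VALUE 175

c1: issue MUL r3<-Mul1 | r0:4,r1:2,r2:5,r3:Mul1,r4:7
c2: issue MUL r1<-Mul2 | r0:4,r1:Mul2,r2:5,r3:Mul1,r4:7
c3: stall | r0:4,r1:Mul2,r2:5,r3:Mul1,r4:7
c4: stall | r0:4,r1:Mul2,r2:5,r3:Mul1,r4:7
c5: stall | r0:4,r1:Mul2,r2:5,r3:Mul1,r4:7
c6: CDB Mul1=12; issue MUL r2<-Mul1 | r0:4,r1:Mul2,r2:Mul1,r3:12,r4:7
c7: CDB Mul2=35; issue MUL r0<-Mul2 | r0:Mul2,r1:35,r2:Mul1,r3:12,r4:7
c8: issue SUB r4<-Add1 | r0:Mul2,r1:35,r2:Mul1,r3:12,r4:Add1
c9: issue ADD r4<-Add2 | r0:Mul2,r1:35,r2:Mul1,r3:12,r4:Add2
c10: stall | r0:Mul2,r1:35,r2:Mul1,r3:12,r4:Add2
c11: stall | r0:Mul2,r1:35,r2:Mul1,r3:12,r4:Add2
c12: CDB Mul1=175; stall | r0:Mul2,r1:35,r2:175,r3:12,r4:Add2
c13: CDB Mul2=144; stall | r0:144,r1:35,r2:175,r3:12,r4:Add2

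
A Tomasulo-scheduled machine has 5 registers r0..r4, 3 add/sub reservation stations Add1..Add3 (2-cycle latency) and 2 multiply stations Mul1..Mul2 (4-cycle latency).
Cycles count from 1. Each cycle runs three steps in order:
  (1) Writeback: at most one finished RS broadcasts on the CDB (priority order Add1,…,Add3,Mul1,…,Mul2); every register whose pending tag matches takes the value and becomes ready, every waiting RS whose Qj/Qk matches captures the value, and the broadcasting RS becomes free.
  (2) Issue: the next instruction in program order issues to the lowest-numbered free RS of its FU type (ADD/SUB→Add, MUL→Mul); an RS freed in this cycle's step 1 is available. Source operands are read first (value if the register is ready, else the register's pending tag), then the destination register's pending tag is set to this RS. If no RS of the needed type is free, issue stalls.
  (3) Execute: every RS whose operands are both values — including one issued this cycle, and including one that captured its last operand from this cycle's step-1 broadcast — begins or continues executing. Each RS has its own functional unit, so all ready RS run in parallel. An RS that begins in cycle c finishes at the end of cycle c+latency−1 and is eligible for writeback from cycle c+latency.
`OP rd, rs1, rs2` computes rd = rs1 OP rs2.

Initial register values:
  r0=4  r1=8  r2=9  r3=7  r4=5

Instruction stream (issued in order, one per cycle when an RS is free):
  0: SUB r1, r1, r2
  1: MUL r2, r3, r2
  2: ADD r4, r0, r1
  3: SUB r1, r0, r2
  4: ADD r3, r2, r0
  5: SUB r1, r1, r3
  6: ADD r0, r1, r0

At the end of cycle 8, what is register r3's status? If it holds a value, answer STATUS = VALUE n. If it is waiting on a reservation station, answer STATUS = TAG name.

  c1: issue SUB r1<-Add1  regs: r0:4,r1:Add1,r2:9,r3:7,r4:5
  c2: issue MUL r2<-Mul1  regs: r0:4,r1:Add1,r2:Mul1,r3:7,r4:5
  c3: CDB Add1=-1; issue ADD r4<-Add1  regs: r0:4,r1:-1,r2:Mul1,r3:7,r4:Add1
  c4: issue SUB r1<-Add2  regs: r0:4,r1:Add2,r2:Mul1,r3:7,r4:Add1
  c5: CDB Add1=3; issue ADD r3<-Add1  regs: r0:4,r1:Add2,r2:Mul1,r3:Add1,r4:3
  c6: CDB Mul1=63; issue SUB r1<-Add3  regs: r0:4,r1:Add3,r2:63,r3:Add1,r4:3
  c7: stall  regs: r0:4,r1:Add3,r2:63,r3:Add1,r4:3
  c8: CDB Add1=67; issue ADD r0<-Add1  regs: r0:Add1,r1:Add3,r2:63,r3:67,r4:3

STATUS = VALUE 67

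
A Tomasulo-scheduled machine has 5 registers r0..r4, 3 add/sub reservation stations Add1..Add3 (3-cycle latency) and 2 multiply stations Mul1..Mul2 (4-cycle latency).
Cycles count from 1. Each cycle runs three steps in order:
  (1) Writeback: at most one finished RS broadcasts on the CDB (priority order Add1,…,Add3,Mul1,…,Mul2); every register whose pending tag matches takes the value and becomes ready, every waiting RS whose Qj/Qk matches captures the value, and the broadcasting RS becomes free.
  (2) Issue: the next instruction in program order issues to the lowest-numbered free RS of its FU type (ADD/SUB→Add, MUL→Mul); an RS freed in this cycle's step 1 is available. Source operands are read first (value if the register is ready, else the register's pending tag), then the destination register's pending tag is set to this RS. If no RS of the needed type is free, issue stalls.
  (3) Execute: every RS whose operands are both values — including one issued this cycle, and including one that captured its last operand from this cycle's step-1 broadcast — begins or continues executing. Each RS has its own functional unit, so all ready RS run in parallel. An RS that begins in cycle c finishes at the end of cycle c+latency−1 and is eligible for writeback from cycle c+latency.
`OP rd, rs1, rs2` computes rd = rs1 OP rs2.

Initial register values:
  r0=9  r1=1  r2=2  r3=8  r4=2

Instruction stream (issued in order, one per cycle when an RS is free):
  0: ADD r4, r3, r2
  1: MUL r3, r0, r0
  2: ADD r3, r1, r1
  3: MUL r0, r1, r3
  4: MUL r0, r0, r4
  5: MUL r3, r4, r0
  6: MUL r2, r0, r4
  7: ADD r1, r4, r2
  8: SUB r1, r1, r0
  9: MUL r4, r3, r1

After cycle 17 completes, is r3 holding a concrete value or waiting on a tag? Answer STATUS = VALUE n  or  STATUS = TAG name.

c1: issue ADD r4<-Add1 | r0:9,r1:1,r2:2,r3:8,r4:Add1
c2: issue MUL r3<-Mul1 | r0:9,r1:1,r2:2,r3:Mul1,r4:Add1
c3: issue ADD r3<-Add2 | r0:9,r1:1,r2:2,r3:Add2,r4:Add1
c4: CDB Add1=10; issue MUL r0<-Mul2 | r0:Mul2,r1:1,r2:2,r3:Add2,r4:10
c5: stall | r0:Mul2,r1:1,r2:2,r3:Add2,r4:10
c6: CDB Add2=2; stall | r0:Mul2,r1:1,r2:2,r3:2,r4:10
c7: CDB Mul1=81; issue MUL r0<-Mul1 | r0:Mul1,r1:1,r2:2,r3:2,r4:10
c8: stall | r0:Mul1,r1:1,r2:2,r3:2,r4:10
c9: stall | r0:Mul1,r1:1,r2:2,r3:2,r4:10
c10: CDB Mul2=2; issue MUL r3<-Mul2 | r0:Mul1,r1:1,r2:2,r3:Mul2,r4:10
c11: stall | r0:Mul1,r1:1,r2:2,r3:Mul2,r4:10
c12: stall | r0:Mul1,r1:1,r2:2,r3:Mul2,r4:10
c13: stall | r0:Mul1,r1:1,r2:2,r3:Mul2,r4:10
c14: CDB Mul1=20; issue MUL r2<-Mul1 | r0:20,r1:1,r2:Mul1,r3:Mul2,r4:10
c15: issue ADD r1<-Add1 | r0:20,r1:Add1,r2:Mul1,r3:Mul2,r4:10
c16: issue SUB r1<-Add2 | r0:20,r1:Add2,r2:Mul1,r3:Mul2,r4:10
c17: stall | r0:20,r1:Add2,r2:Mul1,r3:Mul2,r4:10

STATUS = TAG Mul2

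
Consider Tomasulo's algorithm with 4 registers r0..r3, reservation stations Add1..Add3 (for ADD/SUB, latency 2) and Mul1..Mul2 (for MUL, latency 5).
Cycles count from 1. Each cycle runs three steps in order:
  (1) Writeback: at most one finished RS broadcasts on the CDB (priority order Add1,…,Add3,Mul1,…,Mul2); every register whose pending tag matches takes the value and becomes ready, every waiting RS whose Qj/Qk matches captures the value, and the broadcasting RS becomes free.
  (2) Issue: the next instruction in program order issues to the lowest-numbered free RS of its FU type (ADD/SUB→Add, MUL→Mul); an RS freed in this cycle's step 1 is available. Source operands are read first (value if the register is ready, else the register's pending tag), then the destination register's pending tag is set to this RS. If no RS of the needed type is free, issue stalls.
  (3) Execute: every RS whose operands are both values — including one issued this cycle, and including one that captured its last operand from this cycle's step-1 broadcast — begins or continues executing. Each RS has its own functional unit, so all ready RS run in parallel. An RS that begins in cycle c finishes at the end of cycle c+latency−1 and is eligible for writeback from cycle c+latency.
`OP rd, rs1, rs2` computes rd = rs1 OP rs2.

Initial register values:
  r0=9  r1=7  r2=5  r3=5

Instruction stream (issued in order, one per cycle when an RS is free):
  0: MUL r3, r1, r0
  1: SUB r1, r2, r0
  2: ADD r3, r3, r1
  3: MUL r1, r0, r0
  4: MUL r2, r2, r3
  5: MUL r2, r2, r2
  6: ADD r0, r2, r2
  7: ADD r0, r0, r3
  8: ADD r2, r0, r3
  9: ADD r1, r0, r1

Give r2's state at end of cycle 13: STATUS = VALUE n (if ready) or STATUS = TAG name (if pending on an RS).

STATUS = TAG Add3

c1: issue MUL r3<-Mul1 | r0:9,r1:7,r2:5,r3:Mul1
c2: issue SUB r1<-Add1 | r0:9,r1:Add1,r2:5,r3:Mul1
c3: issue ADD r3<-Add2 | r0:9,r1:Add1,r2:5,r3:Add2
c4: CDB Add1=-4; issue MUL r1<-Mul2 | r0:9,r1:Mul2,r2:5,r3:Add2
c5: stall | r0:9,r1:Mul2,r2:5,r3:Add2
c6: CDB Mul1=63; issue MUL r2<-Mul1 | r0:9,r1:Mul2,r2:Mul1,r3:Add2
c7: stall | r0:9,r1:Mul2,r2:Mul1,r3:Add2
c8: CDB Add2=59; stall | r0:9,r1:Mul2,r2:Mul1,r3:59
c9: CDB Mul2=81; issue MUL r2<-Mul2 | r0:9,r1:81,r2:Mul2,r3:59
c10: issue ADD r0<-Add1 | r0:Add1,r1:81,r2:Mul2,r3:59
c11: issue ADD r0<-Add2 | r0:Add2,r1:81,r2:Mul2,r3:59
c12: issue ADD r2<-Add3 | r0:Add2,r1:81,r2:Add3,r3:59
c13: CDB Mul1=295; stall | r0:Add2,r1:81,r2:Add3,r3:59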